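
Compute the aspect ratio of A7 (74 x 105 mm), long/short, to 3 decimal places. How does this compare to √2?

1.419

105 / 74 = 1.419
ISO 216 targets √2 ≈ 1.414; the +0.005 deviation is from mm rounding.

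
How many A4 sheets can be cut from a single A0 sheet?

16

Each ISO step halves the sheet: 1 × A0 → 2 × A1 → 4 × A2 → 8 × A3 → …
From A0 to A4 is 4 halving steps: 2^4 = 16.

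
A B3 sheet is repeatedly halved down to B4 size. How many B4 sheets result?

2

B3 = 353 × 500 mm; B4 = 250 × 353 mm.
Each halving step doubles the count; 1 step from B3 to B4.
2^1 = 2.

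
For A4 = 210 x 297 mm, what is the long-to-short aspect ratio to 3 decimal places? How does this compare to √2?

297 / 210 = 1.414
Matches √2 ≈ 1.414 — the ISO 216 defining ratio.

1.414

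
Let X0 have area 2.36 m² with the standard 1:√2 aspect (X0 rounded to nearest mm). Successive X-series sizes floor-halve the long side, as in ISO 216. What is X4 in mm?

323 × 456 mm

Let X0's short side be w mm. w · w√2 = 2.36 m² = 2,360,000 mm², so w ≈ 1291.8 mm and w√2 ≈ 1826.9 mm → X0 = 1292 × 1827 mm.
X1: ⌊1827/2⌋ × 1292 = 913 × 1292 mm
X2: ⌊1292/2⌋ × 913 = 646 × 913 mm
X3: ⌊913/2⌋ × 646 = 456 × 646 mm
X4: ⌊646/2⌋ × 456 = 323 × 456 mm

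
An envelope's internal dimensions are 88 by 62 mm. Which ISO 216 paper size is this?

B8 (62 × 88 mm)

Aspect ratio 88/62 ≈ 1.419 — close to the ISO √2 ≈ 1.414.
In the B-series (B0 = 1000 × 1414 mm): B8 = 62 × 88 mm.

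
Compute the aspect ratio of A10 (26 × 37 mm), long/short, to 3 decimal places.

1.423

37 / 26 = 1.423
ISO 216 targets √2 ≈ 1.414; the +0.009 deviation is from mm rounding.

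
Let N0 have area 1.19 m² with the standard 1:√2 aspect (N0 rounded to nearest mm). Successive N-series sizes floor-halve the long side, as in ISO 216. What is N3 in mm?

Let N0's short side be w mm. w · w√2 = 1.19 m² = 1,190,000 mm², so w ≈ 917.3 mm and w√2 ≈ 1297.3 mm → N0 = 917 × 1297 mm.
N1: ⌊1297/2⌋ × 917 = 648 × 917 mm
N2: ⌊917/2⌋ × 648 = 458 × 648 mm
N3: ⌊648/2⌋ × 458 = 324 × 458 mm

324 × 458 mm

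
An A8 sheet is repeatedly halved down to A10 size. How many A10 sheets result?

4

A8 = 52 × 74 mm; A10 = 26 × 37 mm.
Each halving step doubles the count; 2 steps from A8 to A10.
2^2 = 4.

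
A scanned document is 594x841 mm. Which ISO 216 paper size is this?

Aspect ratio 841/594 ≈ 1.416 — close to the ISO √2 ≈ 1.414.
In the A-series (A0 area = 1 m²): A1 = 594 × 841 mm.

A1 (594 × 841 mm)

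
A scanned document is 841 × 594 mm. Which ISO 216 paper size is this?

Aspect ratio 841/594 ≈ 1.416 — close to the ISO √2 ≈ 1.414.
In the A-series (A0 area = 1 m²): A1 = 594 × 841 mm.

A1 (594 × 841 mm)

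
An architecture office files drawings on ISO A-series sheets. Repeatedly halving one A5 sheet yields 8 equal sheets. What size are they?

8 = 2^3, so 3 halving steps.
A5 → A6 → … → A8 after 3 steps.

A8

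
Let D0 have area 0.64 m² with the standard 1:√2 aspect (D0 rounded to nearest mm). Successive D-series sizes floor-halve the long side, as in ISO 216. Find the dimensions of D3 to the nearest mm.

Let D0's short side be w mm. w · w√2 = 0.64 m² = 640,000 mm², so w ≈ 672.7 mm and w√2 ≈ 951.4 mm → D0 = 673 × 951 mm.
D1: ⌊951/2⌋ × 673 = 475 × 673 mm
D2: ⌊673/2⌋ × 475 = 336 × 475 mm
D3: ⌊475/2⌋ × 336 = 237 × 336 mm

237 × 336 mm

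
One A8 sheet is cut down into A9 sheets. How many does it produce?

2

A8 = 52 × 74 mm; A9 = 37 × 52 mm.
Each halving step doubles the count; 1 step from A8 to A9.
2^1 = 2.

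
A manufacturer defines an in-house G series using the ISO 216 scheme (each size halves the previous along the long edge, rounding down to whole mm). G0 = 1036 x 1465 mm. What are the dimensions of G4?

G1 = 732 × 1036 mm (from G0 by 1 halving).
G2: ⌊1036/2⌋ × 732 = 518 × 732 mm
G3: ⌊732/2⌋ × 518 = 366 × 518 mm
G4: ⌊518/2⌋ × 366 = 259 × 366 mm

259 × 366 mm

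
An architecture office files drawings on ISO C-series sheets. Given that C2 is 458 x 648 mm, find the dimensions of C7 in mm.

C3: ⌊648/2⌋ × 458 = 324 × 458 mm
C4: ⌊458/2⌋ × 324 = 229 × 324 mm
C5: ⌊324/2⌋ × 229 = 162 × 229 mm
C6: ⌊229/2⌋ × 162 = 114 × 162 mm
C7: ⌊162/2⌋ × 114 = 81 × 114 mm

81 × 114 mm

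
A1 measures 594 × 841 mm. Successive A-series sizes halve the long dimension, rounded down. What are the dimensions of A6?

105 × 148 mm

A2: ⌊841/2⌋ × 594 = 420 × 594 mm
A3: ⌊594/2⌋ × 420 = 297 × 420 mm
A4: ⌊420/2⌋ × 297 = 210 × 297 mm
A5: ⌊297/2⌋ × 210 = 148 × 210 mm
A6: ⌊210/2⌋ × 148 = 105 × 148 mm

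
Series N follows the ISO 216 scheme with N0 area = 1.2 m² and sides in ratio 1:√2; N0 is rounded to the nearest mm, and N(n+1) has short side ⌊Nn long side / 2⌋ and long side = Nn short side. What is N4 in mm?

230 × 325 mm

Let N0's short side be w mm. w · w√2 = 1.2 m² = 1,200,000 mm², so w ≈ 921.2 mm and w√2 ≈ 1302.7 mm → N0 = 921 × 1303 mm.
N1: ⌊1303/2⌋ × 921 = 651 × 921 mm
N2: ⌊921/2⌋ × 651 = 460 × 651 mm
N3: ⌊651/2⌋ × 460 = 325 × 460 mm
N4: ⌊460/2⌋ × 325 = 230 × 325 mm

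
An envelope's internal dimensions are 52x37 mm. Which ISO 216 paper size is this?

Aspect ratio 52/37 ≈ 1.405 — close to the ISO √2 ≈ 1.414.
In the A-series (A0 area = 1 m²): A9 = 37 × 52 mm.

A9 (37 × 52 mm)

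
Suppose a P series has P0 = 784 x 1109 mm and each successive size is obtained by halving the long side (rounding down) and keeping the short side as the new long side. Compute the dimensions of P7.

P1 = 554 × 784 mm (from P0 by 1 halving).
P2: ⌊784/2⌋ × 554 = 392 × 554 mm
P3: ⌊554/2⌋ × 392 = 277 × 392 mm
P4: ⌊392/2⌋ × 277 = 196 × 277 mm
P5: ⌊277/2⌋ × 196 = 138 × 196 mm
P6: ⌊196/2⌋ × 138 = 98 × 138 mm
P7: ⌊138/2⌋ × 98 = 69 × 98 mm

69 × 98 mm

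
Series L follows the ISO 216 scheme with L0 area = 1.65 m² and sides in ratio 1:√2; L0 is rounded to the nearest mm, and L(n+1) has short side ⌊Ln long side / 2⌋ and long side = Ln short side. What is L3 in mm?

382 × 540 mm

Let L0's short side be w mm. w · w√2 = 1.65 m² = 1,650,000 mm², so w ≈ 1080.2 mm and w√2 ≈ 1527.6 mm → L0 = 1080 × 1528 mm.
L1: ⌊1528/2⌋ × 1080 = 764 × 1080 mm
L2: ⌊1080/2⌋ × 764 = 540 × 764 mm
L3: ⌊764/2⌋ × 540 = 382 × 540 mm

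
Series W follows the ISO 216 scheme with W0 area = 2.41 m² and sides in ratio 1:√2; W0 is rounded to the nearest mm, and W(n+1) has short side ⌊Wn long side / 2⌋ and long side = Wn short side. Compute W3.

Let W0's short side be w mm. w · w√2 = 2.41 m² = 2,410,000 mm², so w ≈ 1305.4 mm and w√2 ≈ 1846.1 mm → W0 = 1305 × 1846 mm.
W1: ⌊1846/2⌋ × 1305 = 923 × 1305 mm
W2: ⌊1305/2⌋ × 923 = 652 × 923 mm
W3: ⌊923/2⌋ × 652 = 461 × 652 mm

461 × 652 mm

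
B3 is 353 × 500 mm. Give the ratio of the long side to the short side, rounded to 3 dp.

1.416

500 / 353 = 1.416
ISO 216 targets √2 ≈ 1.414; the +0.002 deviation is from mm rounding.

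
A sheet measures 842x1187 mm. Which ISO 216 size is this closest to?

Aspect ratio 1187/842 ≈ 1.410 — close to the ISO √2 ≈ 1.414.
In the A-series (A0 area = 1 m²): A0 = 841 × 1189 mm.
Off by 3 mm total — nearest standard size.

A0 (841 × 1189 mm)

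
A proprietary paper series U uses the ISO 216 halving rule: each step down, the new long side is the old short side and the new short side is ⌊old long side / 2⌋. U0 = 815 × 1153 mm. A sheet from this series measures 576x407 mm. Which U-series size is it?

U2

U0: 815 × 1153 mm
U1: 576 × 815 mm
U2: 407 × 576 mm
U3: 288 × 407 mm
→ matches U2.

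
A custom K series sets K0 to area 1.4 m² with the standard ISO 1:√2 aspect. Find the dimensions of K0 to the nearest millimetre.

Let the short side be w mm. Then w · w√2 = 1.4 m² = 1,400,000 mm².
w² = 1,400,000/√2, so w ≈ 995.0 mm; long side = w√2 ≈ 1407.1 mm.

995 × 1407 mm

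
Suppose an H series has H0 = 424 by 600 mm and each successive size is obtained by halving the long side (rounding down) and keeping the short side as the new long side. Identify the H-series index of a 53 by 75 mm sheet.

H0: 424 × 600 mm
H1: 300 × 424 mm
H2: 212 × 300 mm
H3: 150 × 212 mm
H4: 106 × 150 mm
H5: 75 × 106 mm
H6: 53 × 75 mm
H7: 37 × 53 mm
→ matches H6.

H6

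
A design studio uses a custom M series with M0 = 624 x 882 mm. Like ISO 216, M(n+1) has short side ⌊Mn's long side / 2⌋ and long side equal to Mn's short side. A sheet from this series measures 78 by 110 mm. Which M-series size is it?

M6

M0: 624 × 882 mm
M1: 441 × 624 mm
M2: 312 × 441 mm
M3: 220 × 312 mm
M4: 156 × 220 mm
M5: 110 × 156 mm
M6: 78 × 110 mm
M7: 55 × 78 mm
→ matches M6.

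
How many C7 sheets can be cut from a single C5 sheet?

Each ISO step halves the sheet: 1 × C5 → 2 × C6 → 4 × C7
From C5 to C7 is 2 halving steps: 2^2 = 4.

4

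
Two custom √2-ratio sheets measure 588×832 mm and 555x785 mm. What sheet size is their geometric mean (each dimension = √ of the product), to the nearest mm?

571 × 808 mm

Short side: √(588 · 555) = √326340 ≈ 571.3 → 571 mm
Long side: √(832 · 785) = √653120 ≈ 808.2 → 808 mm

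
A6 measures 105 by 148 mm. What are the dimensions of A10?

26 × 37 mm

A7: ⌊148/2⌋ × 105 = 74 × 105 mm
A8: ⌊105/2⌋ × 74 = 52 × 74 mm
A9: ⌊74/2⌋ × 52 = 37 × 52 mm
A10: ⌊52/2⌋ × 37 = 26 × 37 mm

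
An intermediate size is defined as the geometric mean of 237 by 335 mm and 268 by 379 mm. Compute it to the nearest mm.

252 × 356 mm

Short side: √(237 · 268) = √63516 ≈ 252.0 → 252 mm
Long side: √(335 · 379) = √126965 ≈ 356.3 → 356 mm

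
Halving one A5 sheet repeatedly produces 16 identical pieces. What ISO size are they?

16 = 2^4, so 4 halving steps.
A5 → A6 → … → A9 after 4 steps.

A9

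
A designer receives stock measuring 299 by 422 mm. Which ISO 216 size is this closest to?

A3 (297 × 420 mm)

Aspect ratio 422/299 ≈ 1.411 — close to the ISO √2 ≈ 1.414.
In the A-series (A0 area = 1 m²): A3 = 297 × 420 mm.
Off by 4 mm total — nearest standard size.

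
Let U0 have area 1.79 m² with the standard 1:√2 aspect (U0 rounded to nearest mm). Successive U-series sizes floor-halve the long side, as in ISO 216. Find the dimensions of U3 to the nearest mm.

397 × 562 mm

Let U0's short side be w mm. w · w√2 = 1.79 m² = 1,790,000 mm², so w ≈ 1125.0 mm and w√2 ≈ 1591.1 mm → U0 = 1125 × 1591 mm.
U1: ⌊1591/2⌋ × 1125 = 795 × 1125 mm
U2: ⌊1125/2⌋ × 795 = 562 × 795 mm
U3: ⌊795/2⌋ × 562 = 397 × 562 mm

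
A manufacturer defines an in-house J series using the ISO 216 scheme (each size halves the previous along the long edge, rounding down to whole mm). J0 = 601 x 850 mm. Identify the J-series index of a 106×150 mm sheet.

J5

J0: 601 × 850 mm
J1: 425 × 601 mm
J2: 300 × 425 mm
J3: 212 × 300 mm
J4: 150 × 212 mm
J5: 106 × 150 mm
J6: 75 × 106 mm
→ matches J5.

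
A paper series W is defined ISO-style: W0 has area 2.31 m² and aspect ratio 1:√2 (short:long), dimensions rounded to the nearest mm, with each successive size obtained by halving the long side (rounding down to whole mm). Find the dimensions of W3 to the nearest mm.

451 × 639 mm

Let W0's short side be w mm. w · w√2 = 2.31 m² = 2,310,000 mm², so w ≈ 1278.1 mm and w√2 ≈ 1807.4 mm → W0 = 1278 × 1807 mm.
W1: ⌊1807/2⌋ × 1278 = 903 × 1278 mm
W2: ⌊1278/2⌋ × 903 = 639 × 903 mm
W3: ⌊903/2⌋ × 639 = 451 × 639 mm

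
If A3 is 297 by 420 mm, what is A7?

A4: ⌊420/2⌋ × 297 = 210 × 297 mm
A5: ⌊297/2⌋ × 210 = 148 × 210 mm
A6: ⌊210/2⌋ × 148 = 105 × 148 mm
A7: ⌊148/2⌋ × 105 = 74 × 105 mm

74 × 105 mm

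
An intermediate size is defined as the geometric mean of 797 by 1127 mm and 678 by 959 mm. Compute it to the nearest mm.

735 × 1040 mm

Short side: √(797 · 678) = √540366 ≈ 735.1 → 735 mm
Long side: √(1127 · 959) = √1080793 ≈ 1039.6 → 1040 mm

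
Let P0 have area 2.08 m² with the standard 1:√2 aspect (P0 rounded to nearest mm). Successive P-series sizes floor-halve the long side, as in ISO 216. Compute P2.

Let P0's short side be w mm. w · w√2 = 2.08 m² = 2,080,000 mm², so w ≈ 1212.8 mm and w√2 ≈ 1715.1 mm → P0 = 1213 × 1715 mm.
P1: ⌊1715/2⌋ × 1213 = 857 × 1213 mm
P2: ⌊1213/2⌋ × 857 = 606 × 857 mm

606 × 857 mm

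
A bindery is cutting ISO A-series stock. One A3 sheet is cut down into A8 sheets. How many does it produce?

32

Each ISO step halves the sheet: 1 × A3 → 2 × A4 → 4 × A5 → 8 × A6 → …
From A3 to A8 is 5 halving steps: 2^5 = 32.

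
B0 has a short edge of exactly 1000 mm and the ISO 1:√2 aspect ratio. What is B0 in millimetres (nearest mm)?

1000 × 1414 mm

Short side = 1000 mm; long side = 1000√2 ≈ 1414.2 mm.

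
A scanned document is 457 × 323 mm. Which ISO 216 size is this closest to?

Aspect ratio 457/323 ≈ 1.415 — close to the ISO √2 ≈ 1.414.
In the C-series (envelope sizes, between A and B): C3 = 324 × 458 mm.
Off by 2 mm total — nearest standard size.

C3 (324 × 458 mm)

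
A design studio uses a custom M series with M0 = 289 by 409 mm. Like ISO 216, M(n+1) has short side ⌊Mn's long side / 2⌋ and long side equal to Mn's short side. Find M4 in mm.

72 × 102 mm

M1: ⌊409/2⌋ × 289 = 204 × 289 mm
M2: ⌊289/2⌋ × 204 = 144 × 204 mm
M3: ⌊204/2⌋ × 144 = 102 × 144 mm
M4: ⌊144/2⌋ × 102 = 72 × 102 mm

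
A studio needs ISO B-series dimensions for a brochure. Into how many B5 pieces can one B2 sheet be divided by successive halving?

8

Each ISO step halves the sheet: 1 × B2 → 2 × B3 → 4 × B4 → 8 × B5
From B2 to B5 is 3 halving steps: 2^3 = 8.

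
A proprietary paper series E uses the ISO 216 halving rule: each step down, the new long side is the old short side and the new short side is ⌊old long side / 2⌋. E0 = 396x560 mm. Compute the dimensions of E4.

99 × 140 mm

E1: ⌊560/2⌋ × 396 = 280 × 396 mm
E2: ⌊396/2⌋ × 280 = 198 × 280 mm
E3: ⌊280/2⌋ × 198 = 140 × 198 mm
E4: ⌊198/2⌋ × 140 = 99 × 140 mm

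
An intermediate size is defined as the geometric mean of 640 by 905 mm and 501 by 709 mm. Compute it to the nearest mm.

566 × 801 mm

Short side: √(640 · 501) = √320640 ≈ 566.3 → 566 mm
Long side: √(905 · 709) = √641645 ≈ 801.0 → 801 mm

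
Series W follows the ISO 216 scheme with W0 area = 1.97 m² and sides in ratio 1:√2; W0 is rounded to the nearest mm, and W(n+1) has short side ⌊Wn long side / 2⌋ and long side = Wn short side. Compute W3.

Let W0's short side be w mm. w · w√2 = 1.97 m² = 1,970,000 mm², so w ≈ 1180.3 mm and w√2 ≈ 1669.1 mm → W0 = 1180 × 1669 mm.
W1: ⌊1669/2⌋ × 1180 = 834 × 1180 mm
W2: ⌊1180/2⌋ × 834 = 590 × 834 mm
W3: ⌊834/2⌋ × 590 = 417 × 590 mm

417 × 590 mm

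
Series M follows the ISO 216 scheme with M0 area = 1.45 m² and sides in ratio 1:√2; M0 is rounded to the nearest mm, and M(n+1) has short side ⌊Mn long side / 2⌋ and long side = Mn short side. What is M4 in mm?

Let M0's short side be w mm. w · w√2 = 1.45 m² = 1,450,000 mm², so w ≈ 1012.6 mm and w√2 ≈ 1432.0 mm → M0 = 1013 × 1432 mm.
M1: ⌊1432/2⌋ × 1013 = 716 × 1013 mm
M2: ⌊1013/2⌋ × 716 = 506 × 716 mm
M3: ⌊716/2⌋ × 506 = 358 × 506 mm
M4: ⌊506/2⌋ × 358 = 253 × 358 mm

253 × 358 mm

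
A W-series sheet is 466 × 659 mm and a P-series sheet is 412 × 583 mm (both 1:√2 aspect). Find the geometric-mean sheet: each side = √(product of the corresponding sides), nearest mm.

438 × 620 mm

Short side: √(466 · 412) = √191992 ≈ 438.2 → 438 mm
Long side: √(659 · 583) = √384197 ≈ 619.8 → 620 mm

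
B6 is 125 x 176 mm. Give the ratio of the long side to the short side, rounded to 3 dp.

1.408

176 / 125 = 1.408
ISO 216 targets √2 ≈ 1.414; the -0.006 deviation is from mm rounding.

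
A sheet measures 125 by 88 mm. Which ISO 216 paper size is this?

B7 (88 × 125 mm)

Aspect ratio 125/88 ≈ 1.420 — close to the ISO √2 ≈ 1.414.
In the B-series (B0 = 1000 × 1414 mm): B7 = 88 × 125 mm.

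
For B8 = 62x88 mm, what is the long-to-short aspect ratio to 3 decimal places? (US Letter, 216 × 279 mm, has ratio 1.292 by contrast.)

1.419

88 / 62 = 1.419
ISO 216 targets √2 ≈ 1.414; the +0.005 deviation is from mm rounding.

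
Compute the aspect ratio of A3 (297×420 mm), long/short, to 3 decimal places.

420 / 297 = 1.414
Matches √2 ≈ 1.414 — the ISO 216 defining ratio.

1.414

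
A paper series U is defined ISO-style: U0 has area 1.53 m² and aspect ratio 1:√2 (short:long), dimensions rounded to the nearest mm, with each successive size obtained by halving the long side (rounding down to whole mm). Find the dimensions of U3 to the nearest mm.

Let U0's short side be w mm. w · w√2 = 1.53 m² = 1,530,000 mm², so w ≈ 1040.1 mm and w√2 ≈ 1471.0 mm → U0 = 1040 × 1471 mm.
U1: ⌊1471/2⌋ × 1040 = 735 × 1040 mm
U2: ⌊1040/2⌋ × 735 = 520 × 735 mm
U3: ⌊735/2⌋ × 520 = 367 × 520 mm

367 × 520 mm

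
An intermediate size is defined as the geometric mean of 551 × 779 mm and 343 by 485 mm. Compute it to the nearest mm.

435 × 615 mm

Short side: √(551 · 343) = √188993 ≈ 434.7 → 435 mm
Long side: √(779 · 485) = √377815 ≈ 614.7 → 615 mm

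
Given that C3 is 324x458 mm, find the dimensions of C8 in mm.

57 × 81 mm

C4: ⌊458/2⌋ × 324 = 229 × 324 mm
C5: ⌊324/2⌋ × 229 = 162 × 229 mm
C6: ⌊229/2⌋ × 162 = 114 × 162 mm
C7: ⌊162/2⌋ × 114 = 81 × 114 mm
C8: ⌊114/2⌋ × 81 = 57 × 81 mm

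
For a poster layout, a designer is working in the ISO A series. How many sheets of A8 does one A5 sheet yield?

8

Each ISO step halves the sheet: 1 × A5 → 2 × A6 → 4 × A7 → 8 × A8
From A5 to A8 is 3 halving steps: 2^3 = 8.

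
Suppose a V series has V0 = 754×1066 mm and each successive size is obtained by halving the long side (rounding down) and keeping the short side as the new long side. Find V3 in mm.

266 × 377 mm

V1 = 533 × 754 mm (from V0 by 1 halving).
V2: ⌊754/2⌋ × 533 = 377 × 533 mm
V3: ⌊533/2⌋ × 377 = 266 × 377 mm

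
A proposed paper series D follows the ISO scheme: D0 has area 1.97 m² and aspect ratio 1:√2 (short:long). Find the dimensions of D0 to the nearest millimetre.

1180 × 1669 mm

Let the short side be w mm. Then w · w√2 = 1.97 m² = 1,970,000 mm².
w² = 1,970,000/√2, so w ≈ 1180.3 mm; long side = w√2 ≈ 1669.1 mm.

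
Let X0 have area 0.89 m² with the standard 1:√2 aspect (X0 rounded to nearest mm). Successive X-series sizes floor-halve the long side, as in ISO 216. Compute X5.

Let X0's short side be w mm. w · w√2 = 0.89 m² = 890,000 mm², so w ≈ 793.3 mm and w√2 ≈ 1121.9 mm → X0 = 793 × 1122 mm.
X1: ⌊1122/2⌋ × 793 = 561 × 793 mm
X2: ⌊793/2⌋ × 561 = 396 × 561 mm
X3: ⌊561/2⌋ × 396 = 280 × 396 mm
X4: ⌊396/2⌋ × 280 = 198 × 280 mm
X5: ⌊280/2⌋ × 198 = 140 × 198 mm

140 × 198 mm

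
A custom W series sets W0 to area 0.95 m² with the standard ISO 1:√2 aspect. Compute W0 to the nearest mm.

Let the short side be w mm. Then w · w√2 = 0.95 m² = 950,000 mm².
w² = 950,000/√2, so w ≈ 819.6 mm; long side = w√2 ≈ 1159.1 mm.

820 × 1159 mm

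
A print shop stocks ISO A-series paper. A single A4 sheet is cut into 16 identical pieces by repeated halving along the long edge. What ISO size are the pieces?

16 = 2^4, so 4 halving steps.
A4 → A5 → … → A8 after 4 steps.

A8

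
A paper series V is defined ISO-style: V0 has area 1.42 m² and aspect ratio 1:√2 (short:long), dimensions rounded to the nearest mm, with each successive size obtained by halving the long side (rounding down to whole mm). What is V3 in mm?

Let V0's short side be w mm. w · w√2 = 1.42 m² = 1,420,000 mm², so w ≈ 1002.0 mm and w√2 ≈ 1417.1 mm → V0 = 1002 × 1417 mm.
V1: ⌊1417/2⌋ × 1002 = 708 × 1002 mm
V2: ⌊1002/2⌋ × 708 = 501 × 708 mm
V3: ⌊708/2⌋ × 501 = 354 × 501 mm

354 × 501 mm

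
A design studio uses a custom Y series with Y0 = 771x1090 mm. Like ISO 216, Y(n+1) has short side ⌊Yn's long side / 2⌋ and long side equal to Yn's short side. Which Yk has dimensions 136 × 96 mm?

Y6

Y0: 771 × 1090 mm
Y1: 545 × 771 mm
Y2: 385 × 545 mm
Y3: 272 × 385 mm
Y4: 192 × 272 mm
Y5: 136 × 192 mm
Y6: 96 × 136 mm
Y7: 68 × 96 mm
→ matches Y6.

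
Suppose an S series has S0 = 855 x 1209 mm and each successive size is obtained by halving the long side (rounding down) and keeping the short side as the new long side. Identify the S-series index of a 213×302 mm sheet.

S0: 855 × 1209 mm
S1: 604 × 855 mm
S2: 427 × 604 mm
S3: 302 × 427 mm
S4: 213 × 302 mm
S5: 151 × 213 mm
→ matches S4.

S4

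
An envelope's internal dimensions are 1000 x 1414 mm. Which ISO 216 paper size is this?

B0 (1000 × 1414 mm)

Aspect ratio 1414/1000 ≈ 1.414 — close to the ISO √2 ≈ 1.414.
In the B-series (B0 = 1000 × 1414 mm): B0 = 1000 × 1414 mm.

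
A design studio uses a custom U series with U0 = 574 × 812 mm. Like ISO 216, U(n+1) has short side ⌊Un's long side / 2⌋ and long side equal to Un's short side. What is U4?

143 × 203 mm

U1: ⌊812/2⌋ × 574 = 406 × 574 mm
U2: ⌊574/2⌋ × 406 = 287 × 406 mm
U3: ⌊406/2⌋ × 287 = 203 × 287 mm
U4: ⌊287/2⌋ × 203 = 143 × 203 mm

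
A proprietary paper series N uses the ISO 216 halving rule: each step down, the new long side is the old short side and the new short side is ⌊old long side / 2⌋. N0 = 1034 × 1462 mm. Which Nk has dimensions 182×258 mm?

N5

N0: 1034 × 1462 mm
N1: 731 × 1034 mm
N2: 517 × 731 mm
N3: 365 × 517 mm
N4: 258 × 365 mm
N5: 182 × 258 mm
N6: 129 × 182 mm
→ matches N5.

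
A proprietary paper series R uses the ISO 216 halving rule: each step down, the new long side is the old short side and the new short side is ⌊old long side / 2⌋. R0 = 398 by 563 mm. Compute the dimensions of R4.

R1 = 281 × 398 mm (from R0 by 1 halving).
R2: ⌊398/2⌋ × 281 = 199 × 281 mm
R3: ⌊281/2⌋ × 199 = 140 × 199 mm
R4: ⌊199/2⌋ × 140 = 99 × 140 mm

99 × 140 mm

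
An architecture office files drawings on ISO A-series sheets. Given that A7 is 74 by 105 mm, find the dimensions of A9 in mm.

37 × 52 mm

A8: ⌊105/2⌋ × 74 = 52 × 74 mm
A9: ⌊74/2⌋ × 52 = 37 × 52 mm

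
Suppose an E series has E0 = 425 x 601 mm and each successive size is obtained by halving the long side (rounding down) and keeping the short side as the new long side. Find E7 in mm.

E1 = 300 × 425 mm (from E0 by 1 halving).
E2: ⌊425/2⌋ × 300 = 212 × 300 mm
E3: ⌊300/2⌋ × 212 = 150 × 212 mm
E4: ⌊212/2⌋ × 150 = 106 × 150 mm
E5: ⌊150/2⌋ × 106 = 75 × 106 mm
E6: ⌊106/2⌋ × 75 = 53 × 75 mm
E7: ⌊75/2⌋ × 53 = 37 × 53 mm

37 × 53 mm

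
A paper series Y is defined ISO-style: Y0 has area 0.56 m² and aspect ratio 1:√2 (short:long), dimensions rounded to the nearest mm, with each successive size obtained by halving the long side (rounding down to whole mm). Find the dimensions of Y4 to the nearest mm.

157 × 222 mm

Let Y0's short side be w mm. w · w√2 = 0.56 m² = 560,000 mm², so w ≈ 629.3 mm and w√2 ≈ 889.9 mm → Y0 = 629 × 890 mm.
Y1: ⌊890/2⌋ × 629 = 445 × 629 mm
Y2: ⌊629/2⌋ × 445 = 314 × 445 mm
Y3: ⌊445/2⌋ × 314 = 222 × 314 mm
Y4: ⌊314/2⌋ × 222 = 157 × 222 mm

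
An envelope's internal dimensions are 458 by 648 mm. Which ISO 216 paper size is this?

Aspect ratio 648/458 ≈ 1.415 — close to the ISO √2 ≈ 1.414.
In the C-series (envelope sizes, between A and B): C2 = 458 × 648 mm.

C2 (458 × 648 mm)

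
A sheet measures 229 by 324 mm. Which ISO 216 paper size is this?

C4 (229 × 324 mm)

Aspect ratio 324/229 ≈ 1.415 — close to the ISO √2 ≈ 1.414.
In the C-series (envelope sizes, between A and B): C4 = 229 × 324 mm.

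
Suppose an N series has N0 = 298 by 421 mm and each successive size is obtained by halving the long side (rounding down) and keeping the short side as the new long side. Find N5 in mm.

52 × 74 mm

N1: ⌊421/2⌋ × 298 = 210 × 298 mm
N2: ⌊298/2⌋ × 210 = 149 × 210 mm
N3: ⌊210/2⌋ × 149 = 105 × 149 mm
N4: ⌊149/2⌋ × 105 = 74 × 105 mm
N5: ⌊105/2⌋ × 74 = 52 × 74 mm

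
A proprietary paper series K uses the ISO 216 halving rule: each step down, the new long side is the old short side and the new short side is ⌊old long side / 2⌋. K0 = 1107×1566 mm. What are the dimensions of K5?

195 × 276 mm

K1: ⌊1566/2⌋ × 1107 = 783 × 1107 mm
K2: ⌊1107/2⌋ × 783 = 553 × 783 mm
K3: ⌊783/2⌋ × 553 = 391 × 553 mm
K4: ⌊553/2⌋ × 391 = 276 × 391 mm
K5: ⌊391/2⌋ × 276 = 195 × 276 mm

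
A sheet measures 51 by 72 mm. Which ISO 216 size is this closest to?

A8 (52 × 74 mm)

Aspect ratio 72/51 ≈ 1.412 — close to the ISO √2 ≈ 1.414.
In the A-series (A0 area = 1 m²): A8 = 52 × 74 mm.
Off by 3 mm total — nearest standard size.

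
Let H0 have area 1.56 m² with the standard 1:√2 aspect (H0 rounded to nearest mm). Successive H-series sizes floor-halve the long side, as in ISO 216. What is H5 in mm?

185 × 262 mm

Let H0's short side be w mm. w · w√2 = 1.56 m² = 1,560,000 mm², so w ≈ 1050.3 mm and w√2 ≈ 1485.3 mm → H0 = 1050 × 1485 mm.
H1: ⌊1485/2⌋ × 1050 = 742 × 1050 mm
H2: ⌊1050/2⌋ × 742 = 525 × 742 mm
H3: ⌊742/2⌋ × 525 = 371 × 525 mm
H4: ⌊525/2⌋ × 371 = 262 × 371 mm
H5: ⌊371/2⌋ × 262 = 185 × 262 mm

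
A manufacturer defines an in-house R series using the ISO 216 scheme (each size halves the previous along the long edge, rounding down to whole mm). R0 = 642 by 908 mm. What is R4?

R1: ⌊908/2⌋ × 642 = 454 × 642 mm
R2: ⌊642/2⌋ × 454 = 321 × 454 mm
R3: ⌊454/2⌋ × 321 = 227 × 321 mm
R4: ⌊321/2⌋ × 227 = 160 × 227 mm

160 × 227 mm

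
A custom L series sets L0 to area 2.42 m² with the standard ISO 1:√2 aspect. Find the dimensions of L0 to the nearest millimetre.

Let the short side be w mm. Then w · w√2 = 2.42 m² = 2,420,000 mm².
w² = 2,420,000/√2, so w ≈ 1308.1 mm; long side = w√2 ≈ 1850.0 mm.

1308 × 1850 mm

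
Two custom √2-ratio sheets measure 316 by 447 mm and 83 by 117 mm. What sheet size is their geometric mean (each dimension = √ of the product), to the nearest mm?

162 × 229 mm

Short side: √(316 · 83) = √26228 ≈ 162.0 → 162 mm
Long side: √(447 · 117) = √52299 ≈ 228.7 → 229 mm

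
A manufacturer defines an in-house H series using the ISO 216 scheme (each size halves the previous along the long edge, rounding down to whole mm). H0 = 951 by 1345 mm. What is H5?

H1: ⌊1345/2⌋ × 951 = 672 × 951 mm
H2: ⌊951/2⌋ × 672 = 475 × 672 mm
H3: ⌊672/2⌋ × 475 = 336 × 475 mm
H4: ⌊475/2⌋ × 336 = 237 × 336 mm
H5: ⌊336/2⌋ × 237 = 168 × 237 mm

168 × 237 mm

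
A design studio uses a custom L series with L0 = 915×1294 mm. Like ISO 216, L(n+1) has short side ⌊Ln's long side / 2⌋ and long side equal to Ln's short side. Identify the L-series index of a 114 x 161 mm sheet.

L6

L0: 915 × 1294 mm
L1: 647 × 915 mm
L2: 457 × 647 mm
L3: 323 × 457 mm
L4: 228 × 323 mm
L5: 161 × 228 mm
L6: 114 × 161 mm
L7: 80 × 114 mm
→ matches L6.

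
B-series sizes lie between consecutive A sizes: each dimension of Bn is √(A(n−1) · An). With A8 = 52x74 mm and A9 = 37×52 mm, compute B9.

44 × 62 mm

Short side: √(52 · 37) = √1924 ≈ 43.9 → 44 mm
Long side: √(74 · 52) = √3848 ≈ 62.0 → 62 mm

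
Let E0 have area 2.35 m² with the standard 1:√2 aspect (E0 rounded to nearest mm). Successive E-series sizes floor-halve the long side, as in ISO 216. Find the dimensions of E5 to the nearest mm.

227 × 322 mm

Let E0's short side be w mm. w · w√2 = 2.35 m² = 2,350,000 mm², so w ≈ 1289.1 mm and w√2 ≈ 1823.0 mm → E0 = 1289 × 1823 mm.
E1: ⌊1823/2⌋ × 1289 = 911 × 1289 mm
E2: ⌊1289/2⌋ × 911 = 644 × 911 mm
E3: ⌊911/2⌋ × 644 = 455 × 644 mm
E4: ⌊644/2⌋ × 455 = 322 × 455 mm
E5: ⌊455/2⌋ × 322 = 227 × 322 mm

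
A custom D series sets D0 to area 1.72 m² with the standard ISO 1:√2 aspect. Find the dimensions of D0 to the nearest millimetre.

1103 × 1560 mm

Let the short side be w mm. Then w · w√2 = 1.72 m² = 1,720,000 mm².
w² = 1,720,000/√2, so w ≈ 1102.8 mm; long side = w√2 ≈ 1559.6 mm.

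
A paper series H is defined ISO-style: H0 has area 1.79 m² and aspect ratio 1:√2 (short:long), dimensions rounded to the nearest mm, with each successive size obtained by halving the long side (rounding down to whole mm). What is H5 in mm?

198 × 281 mm

Let H0's short side be w mm. w · w√2 = 1.79 m² = 1,790,000 mm², so w ≈ 1125.0 mm and w√2 ≈ 1591.1 mm → H0 = 1125 × 1591 mm.
H1: ⌊1591/2⌋ × 1125 = 795 × 1125 mm
H2: ⌊1125/2⌋ × 795 = 562 × 795 mm
H3: ⌊795/2⌋ × 562 = 397 × 562 mm
H4: ⌊562/2⌋ × 397 = 281 × 397 mm
H5: ⌊397/2⌋ × 281 = 198 × 281 mm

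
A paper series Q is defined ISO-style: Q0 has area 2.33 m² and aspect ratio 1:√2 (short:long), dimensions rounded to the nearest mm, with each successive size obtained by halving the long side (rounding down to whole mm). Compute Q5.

Let Q0's short side be w mm. w · w√2 = 2.33 m² = 2,330,000 mm², so w ≈ 1283.6 mm and w√2 ≈ 1815.2 mm → Q0 = 1284 × 1815 mm.
Q1: ⌊1815/2⌋ × 1284 = 907 × 1284 mm
Q2: ⌊1284/2⌋ × 907 = 642 × 907 mm
Q3: ⌊907/2⌋ × 642 = 453 × 642 mm
Q4: ⌊642/2⌋ × 453 = 321 × 453 mm
Q5: ⌊453/2⌋ × 321 = 226 × 321 mm

226 × 321 mm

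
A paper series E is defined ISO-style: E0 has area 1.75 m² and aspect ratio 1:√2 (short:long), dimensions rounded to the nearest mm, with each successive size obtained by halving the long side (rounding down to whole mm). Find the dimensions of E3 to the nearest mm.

Let E0's short side be w mm. w · w√2 = 1.75 m² = 1,750,000 mm², so w ≈ 1112.4 mm and w√2 ≈ 1573.2 mm → E0 = 1112 × 1573 mm.
E1: ⌊1573/2⌋ × 1112 = 786 × 1112 mm
E2: ⌊1112/2⌋ × 786 = 556 × 786 mm
E3: ⌊786/2⌋ × 556 = 393 × 556 mm

393 × 556 mm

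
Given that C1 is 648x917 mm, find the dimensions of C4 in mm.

229 × 324 mm

C2: ⌊917/2⌋ × 648 = 458 × 648 mm
C3: ⌊648/2⌋ × 458 = 324 × 458 mm
C4: ⌊458/2⌋ × 324 = 229 × 324 mm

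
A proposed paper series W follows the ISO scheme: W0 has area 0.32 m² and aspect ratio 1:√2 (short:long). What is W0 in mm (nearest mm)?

476 × 673 mm

Let the short side be w mm. Then w · w√2 = 0.32 m² = 320,000 mm².
w² = 320,000/√2, so w ≈ 475.7 mm; long side = w√2 ≈ 672.7 mm.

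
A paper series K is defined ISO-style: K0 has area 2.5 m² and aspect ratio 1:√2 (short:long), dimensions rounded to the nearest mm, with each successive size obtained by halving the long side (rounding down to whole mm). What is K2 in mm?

665 × 940 mm

Let K0's short side be w mm. w · w√2 = 2.5 m² = 2,500,000 mm², so w ≈ 1329.6 mm and w√2 ≈ 1880.3 mm → K0 = 1330 × 1880 mm.
K1: ⌊1880/2⌋ × 1330 = 940 × 1330 mm
K2: ⌊1330/2⌋ × 940 = 665 × 940 mm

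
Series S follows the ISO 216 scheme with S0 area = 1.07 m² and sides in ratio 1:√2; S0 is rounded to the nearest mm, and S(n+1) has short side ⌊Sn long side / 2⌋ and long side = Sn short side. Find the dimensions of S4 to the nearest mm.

217 × 307 mm

Let S0's short side be w mm. w · w√2 = 1.07 m² = 1,070,000 mm², so w ≈ 869.8 mm and w√2 ≈ 1230.1 mm → S0 = 870 × 1230 mm.
S1: ⌊1230/2⌋ × 870 = 615 × 870 mm
S2: ⌊870/2⌋ × 615 = 435 × 615 mm
S3: ⌊615/2⌋ × 435 = 307 × 435 mm
S4: ⌊435/2⌋ × 307 = 217 × 307 mm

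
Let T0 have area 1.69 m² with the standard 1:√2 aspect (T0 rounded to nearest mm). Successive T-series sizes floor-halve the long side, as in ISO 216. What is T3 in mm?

Let T0's short side be w mm. w · w√2 = 1.69 m² = 1,690,000 mm², so w ≈ 1093.2 mm and w√2 ≈ 1546.0 mm → T0 = 1093 × 1546 mm.
T1: ⌊1546/2⌋ × 1093 = 773 × 1093 mm
T2: ⌊1093/2⌋ × 773 = 546 × 773 mm
T3: ⌊773/2⌋ × 546 = 386 × 546 mm

386 × 546 mm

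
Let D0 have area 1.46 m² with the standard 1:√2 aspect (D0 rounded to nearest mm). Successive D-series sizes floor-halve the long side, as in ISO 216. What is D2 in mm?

508 × 718 mm

Let D0's short side be w mm. w · w√2 = 1.46 m² = 1,460,000 mm², so w ≈ 1016.1 mm and w√2 ≈ 1436.9 mm → D0 = 1016 × 1437 mm.
D1: ⌊1437/2⌋ × 1016 = 718 × 1016 mm
D2: ⌊1016/2⌋ × 718 = 508 × 718 mm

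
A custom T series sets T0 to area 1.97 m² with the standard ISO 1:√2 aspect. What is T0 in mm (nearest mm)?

Let the short side be w mm. Then w · w√2 = 1.97 m² = 1,970,000 mm².
w² = 1,970,000/√2, so w ≈ 1180.3 mm; long side = w√2 ≈ 1669.1 mm.

1180 × 1669 mm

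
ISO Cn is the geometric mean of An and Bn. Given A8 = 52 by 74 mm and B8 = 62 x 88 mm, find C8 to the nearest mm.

Short side: √(52 · 62) = √3224 ≈ 56.8 → 57 mm
Long side: √(74 · 88) = √6512 ≈ 80.7 → 81 mm

57 × 81 mm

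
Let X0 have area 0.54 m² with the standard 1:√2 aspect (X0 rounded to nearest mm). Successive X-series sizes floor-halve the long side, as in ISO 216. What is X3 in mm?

Let X0's short side be w mm. w · w√2 = 0.54 m² = 540,000 mm², so w ≈ 617.9 mm and w√2 ≈ 873.9 mm → X0 = 618 × 874 mm.
X1: ⌊874/2⌋ × 618 = 437 × 618 mm
X2: ⌊618/2⌋ × 437 = 309 × 437 mm
X3: ⌊437/2⌋ × 309 = 218 × 309 mm

218 × 309 mm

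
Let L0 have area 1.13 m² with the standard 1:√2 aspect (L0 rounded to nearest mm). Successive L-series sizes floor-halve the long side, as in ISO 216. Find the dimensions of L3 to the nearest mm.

316 × 447 mm

Let L0's short side be w mm. w · w√2 = 1.13 m² = 1,130,000 mm², so w ≈ 893.9 mm and w√2 ≈ 1264.1 mm → L0 = 894 × 1264 mm.
L1: ⌊1264/2⌋ × 894 = 632 × 894 mm
L2: ⌊894/2⌋ × 632 = 447 × 632 mm
L3: ⌊632/2⌋ × 447 = 316 × 447 mm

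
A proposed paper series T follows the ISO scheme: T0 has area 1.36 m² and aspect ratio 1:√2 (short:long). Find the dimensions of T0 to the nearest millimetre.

Let the short side be w mm. Then w · w√2 = 1.36 m² = 1,360,000 mm².
w² = 1,360,000/√2, so w ≈ 980.6 mm; long side = w√2 ≈ 1386.8 mm.

981 × 1387 mm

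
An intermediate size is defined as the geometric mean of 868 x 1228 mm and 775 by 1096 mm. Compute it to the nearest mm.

820 × 1160 mm

Short side: √(868 · 775) = √672700 ≈ 820.2 → 820 mm
Long side: √(1228 · 1096) = √1345888 ≈ 1160.1 → 1160 mm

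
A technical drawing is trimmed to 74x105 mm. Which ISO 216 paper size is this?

Aspect ratio 105/74 ≈ 1.419 — close to the ISO √2 ≈ 1.414.
In the A-series (A0 area = 1 m²): A7 = 74 × 105 mm.

A7 (74 × 105 mm)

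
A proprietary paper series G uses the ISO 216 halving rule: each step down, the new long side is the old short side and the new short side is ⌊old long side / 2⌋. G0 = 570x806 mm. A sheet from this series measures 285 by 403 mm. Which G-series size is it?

G2

G0: 570 × 806 mm
G1: 403 × 570 mm
G2: 285 × 403 mm
G3: 201 × 285 mm
→ matches G2.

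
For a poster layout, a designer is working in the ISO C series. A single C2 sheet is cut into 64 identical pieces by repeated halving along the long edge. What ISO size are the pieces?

64 = 2^6, so 6 halving steps.
C2 → C3 → … → C8 after 6 steps.

C8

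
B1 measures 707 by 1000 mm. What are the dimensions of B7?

B2: ⌊1000/2⌋ × 707 = 500 × 707 mm
B3: ⌊707/2⌋ × 500 = 353 × 500 mm
B4: ⌊500/2⌋ × 353 = 250 × 353 mm
B5: ⌊353/2⌋ × 250 = 176 × 250 mm
B6: ⌊250/2⌋ × 176 = 125 × 176 mm
B7: ⌊176/2⌋ × 125 = 88 × 125 mm

88 × 125 mm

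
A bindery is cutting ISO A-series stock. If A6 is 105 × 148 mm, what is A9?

37 × 52 mm

A7: ⌊148/2⌋ × 105 = 74 × 105 mm
A8: ⌊105/2⌋ × 74 = 52 × 74 mm
A9: ⌊74/2⌋ × 52 = 37 × 52 mm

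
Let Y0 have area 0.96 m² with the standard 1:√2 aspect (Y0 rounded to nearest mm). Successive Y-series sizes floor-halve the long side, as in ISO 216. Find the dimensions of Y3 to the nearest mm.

291 × 412 mm

Let Y0's short side be w mm. w · w√2 = 0.96 m² = 960,000 mm², so w ≈ 823.9 mm and w√2 ≈ 1165.2 mm → Y0 = 824 × 1165 mm.
Y1: ⌊1165/2⌋ × 824 = 582 × 824 mm
Y2: ⌊824/2⌋ × 582 = 412 × 582 mm
Y3: ⌊582/2⌋ × 412 = 291 × 412 mm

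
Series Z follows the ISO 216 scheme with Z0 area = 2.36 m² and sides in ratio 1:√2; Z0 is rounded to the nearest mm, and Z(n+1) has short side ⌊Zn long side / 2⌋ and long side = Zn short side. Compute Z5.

228 × 323 mm

Let Z0's short side be w mm. w · w√2 = 2.36 m² = 2,360,000 mm², so w ≈ 1291.8 mm and w√2 ≈ 1826.9 mm → Z0 = 1292 × 1827 mm.
Z1: ⌊1827/2⌋ × 1292 = 913 × 1292 mm
Z2: ⌊1292/2⌋ × 913 = 646 × 913 mm
Z3: ⌊913/2⌋ × 646 = 456 × 646 mm
Z4: ⌊646/2⌋ × 456 = 323 × 456 mm
Z5: ⌊456/2⌋ × 323 = 228 × 323 mm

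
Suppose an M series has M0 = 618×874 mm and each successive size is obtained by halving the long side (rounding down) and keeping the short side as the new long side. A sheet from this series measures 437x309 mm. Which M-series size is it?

M2

M0: 618 × 874 mm
M1: 437 × 618 mm
M2: 309 × 437 mm
M3: 218 × 309 mm
→ matches M2.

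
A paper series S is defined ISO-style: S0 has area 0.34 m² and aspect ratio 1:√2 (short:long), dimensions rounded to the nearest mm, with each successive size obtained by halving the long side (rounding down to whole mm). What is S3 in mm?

Let S0's short side be w mm. w · w√2 = 0.34 m² = 340,000 mm², so w ≈ 490.3 mm and w√2 ≈ 693.4 mm → S0 = 490 × 693 mm.
S1: ⌊693/2⌋ × 490 = 346 × 490 mm
S2: ⌊490/2⌋ × 346 = 245 × 346 mm
S3: ⌊346/2⌋ × 245 = 173 × 245 mm

173 × 245 mm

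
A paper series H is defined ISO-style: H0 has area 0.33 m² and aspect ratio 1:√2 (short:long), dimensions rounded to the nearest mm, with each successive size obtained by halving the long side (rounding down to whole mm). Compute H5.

Let H0's short side be w mm. w · w√2 = 0.33 m² = 330,000 mm², so w ≈ 483.1 mm and w√2 ≈ 683.1 mm → H0 = 483 × 683 mm.
H1: ⌊683/2⌋ × 483 = 341 × 483 mm
H2: ⌊483/2⌋ × 341 = 241 × 341 mm
H3: ⌊341/2⌋ × 241 = 170 × 241 mm
H4: ⌊241/2⌋ × 170 = 120 × 170 mm
H5: ⌊170/2⌋ × 120 = 85 × 120 mm

85 × 120 mm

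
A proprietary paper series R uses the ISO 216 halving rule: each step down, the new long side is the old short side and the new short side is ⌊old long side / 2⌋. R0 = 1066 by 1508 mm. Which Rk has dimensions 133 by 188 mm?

R0: 1066 × 1508 mm
R1: 754 × 1066 mm
R2: 533 × 754 mm
R3: 377 × 533 mm
R4: 266 × 377 mm
R5: 188 × 266 mm
R6: 133 × 188 mm
R7: 94 × 133 mm
→ matches R6.

R6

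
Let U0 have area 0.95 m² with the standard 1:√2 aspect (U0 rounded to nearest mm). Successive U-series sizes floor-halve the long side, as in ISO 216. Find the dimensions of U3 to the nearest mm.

289 × 410 mm

Let U0's short side be w mm. w · w√2 = 0.95 m² = 950,000 mm², so w ≈ 819.6 mm and w√2 ≈ 1159.1 mm → U0 = 820 × 1159 mm.
U1: ⌊1159/2⌋ × 820 = 579 × 820 mm
U2: ⌊820/2⌋ × 579 = 410 × 579 mm
U3: ⌊579/2⌋ × 410 = 289 × 410 mm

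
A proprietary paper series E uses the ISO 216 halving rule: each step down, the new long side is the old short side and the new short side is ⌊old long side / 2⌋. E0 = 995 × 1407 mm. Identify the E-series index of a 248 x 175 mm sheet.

E5

E0: 995 × 1407 mm
E1: 703 × 995 mm
E2: 497 × 703 mm
E3: 351 × 497 mm
E4: 248 × 351 mm
E5: 175 × 248 mm
E6: 124 × 175 mm
→ matches E5.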